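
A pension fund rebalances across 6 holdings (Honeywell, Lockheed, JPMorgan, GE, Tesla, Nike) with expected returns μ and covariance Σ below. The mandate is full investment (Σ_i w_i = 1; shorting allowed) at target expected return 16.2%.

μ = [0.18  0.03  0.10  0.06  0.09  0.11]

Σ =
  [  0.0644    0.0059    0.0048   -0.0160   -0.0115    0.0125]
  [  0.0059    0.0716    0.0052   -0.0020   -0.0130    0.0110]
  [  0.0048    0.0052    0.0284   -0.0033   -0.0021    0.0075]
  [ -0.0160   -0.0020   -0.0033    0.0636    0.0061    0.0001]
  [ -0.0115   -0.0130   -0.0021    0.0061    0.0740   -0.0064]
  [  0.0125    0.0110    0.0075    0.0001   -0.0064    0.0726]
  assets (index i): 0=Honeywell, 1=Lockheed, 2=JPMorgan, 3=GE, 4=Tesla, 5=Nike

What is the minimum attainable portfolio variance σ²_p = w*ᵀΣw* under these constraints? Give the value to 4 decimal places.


g=Σ⁻¹μ = [3.1392  0.1824  3.0813  1.7298  1.7485  0.7805]
h=Σ⁻¹𝟙 = [19.1311  12.9912  31.5760  20.7937  18.5438  6.8559]
a=μᵀg=1.225655  b=𝟙ᵀg=10.661637  c=𝟙ᵀh=109.891651  D=ac−b²=21.018778
λ₁=(c·0.162−b)/D = (109.891651·0.162−10.661637)/21.018778 = 0.339735
λ₂=(a−b·0.162)/D = (1.225655−10.661637·0.162)/21.018778 = -0.023861
w* = 0.339735·g + -0.023861·h:
  w_0 = 0.339735·3.1392 + -0.023861·19.1311 = 0.6100  (Honeywell)
  w_1 = 0.339735·0.1824 + -0.023861·12.9912 = -0.2480  (Lockheed)
  w_2 = 0.339735·3.0813 + -0.023861·31.5760 = 0.2934  (JPMorgan)
  w_3 = 0.339735·1.7298 + -0.023861·20.7937 = 0.0915  (GE)
  w_4 = 0.339735·1.7485 + -0.023861·18.5438 = 0.1515  (Tesla)
  w_5 = 0.339735·0.7805 + -0.023861·6.8559 = 0.1016  (Nike)
Σw_i=1.0000  μᵀw=0.1620
σ²=wᵀΣw=λ₁·μ_p+λ₂ = 0.339735·0.162 + -0.023861 = 0.031176 ≈ 0.0312

0.0312


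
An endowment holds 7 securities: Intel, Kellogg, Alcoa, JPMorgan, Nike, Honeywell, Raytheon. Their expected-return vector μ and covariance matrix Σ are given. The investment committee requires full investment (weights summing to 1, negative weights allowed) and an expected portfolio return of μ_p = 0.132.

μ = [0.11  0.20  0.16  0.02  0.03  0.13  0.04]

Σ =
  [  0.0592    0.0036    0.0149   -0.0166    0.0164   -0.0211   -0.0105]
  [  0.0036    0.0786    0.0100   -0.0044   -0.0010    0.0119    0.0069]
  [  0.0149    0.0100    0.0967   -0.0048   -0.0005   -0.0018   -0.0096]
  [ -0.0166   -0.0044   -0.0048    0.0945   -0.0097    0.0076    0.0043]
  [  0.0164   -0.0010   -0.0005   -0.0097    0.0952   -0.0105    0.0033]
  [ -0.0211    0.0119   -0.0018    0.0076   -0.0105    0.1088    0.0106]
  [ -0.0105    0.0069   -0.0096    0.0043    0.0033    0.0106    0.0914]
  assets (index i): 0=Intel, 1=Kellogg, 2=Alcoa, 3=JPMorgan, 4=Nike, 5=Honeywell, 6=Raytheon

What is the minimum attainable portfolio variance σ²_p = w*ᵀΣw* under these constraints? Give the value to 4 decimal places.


0.0166

g=Σ⁻¹μ = [2.1066  2.0902  1.2164  0.6314  0.1749  1.3228  0.4602]
h=Σ⁻¹𝟙 = [21.9408  8.9132  8.1536  14.7846  9.2290  11.3634  11.2984]
a=μᵀg=1.052633  b=𝟙ᵀg=8.002433  c=𝟙ᵀh=85.682957  D=ac−b²=26.153819
λ₁=(c·0.132−b)/D = (85.682957·0.132−8.002433)/26.153819 = 0.126472
λ₂=(a−b·0.132)/D = (1.052633−8.002433·0.132)/26.153819 = -0.000141
w* = 0.126472·g + -0.000141·h:
  w_0 = 0.126472·2.1066 + -0.000141·21.9408 = 0.2633  (Intel)
  w_1 = 0.126472·2.0902 + -0.000141·8.9132 = 0.2631  (Kellogg)
  w_2 = 0.126472·1.2164 + -0.000141·8.1536 = 0.1527  (Alcoa)
  w_3 = 0.126472·0.6314 + -0.000141·14.7846 = 0.0778  (JPMorgan)
  w_4 = 0.126472·0.1749 + -0.000141·9.2290 = 0.0208  (Nike)
  w_5 = 0.126472·1.3228 + -0.000141·11.3634 = 0.1657  (Honeywell)
  w_6 = 0.126472·0.4602 + -0.000141·11.2984 = 0.0566  (Raytheon)
Σw_i=1.0000  μᵀw=0.1320
σ²=wᵀΣw=λ₁·μ_p+λ₂ = 0.126472·0.132 + -0.000141 = 0.016553 ≈ 0.0166


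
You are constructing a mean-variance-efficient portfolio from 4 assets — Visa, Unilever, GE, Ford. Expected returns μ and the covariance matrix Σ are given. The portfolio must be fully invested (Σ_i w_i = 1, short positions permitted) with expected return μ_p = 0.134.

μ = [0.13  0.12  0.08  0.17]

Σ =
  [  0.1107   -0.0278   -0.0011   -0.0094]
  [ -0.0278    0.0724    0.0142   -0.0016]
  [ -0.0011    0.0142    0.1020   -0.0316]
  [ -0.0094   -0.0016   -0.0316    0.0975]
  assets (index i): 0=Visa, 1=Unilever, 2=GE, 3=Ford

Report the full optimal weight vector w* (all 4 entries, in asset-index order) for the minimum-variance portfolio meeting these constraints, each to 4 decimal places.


0.2545  0.2851  0.1285  0.3319

u=Σ⁻¹μ = [1.9437  2.2148  1.2299  2.3659]
v=Σ⁻¹𝟙 = [14.8972  17.4342  12.5040  16.0313]
a=μᵀu=1.019064  b=𝟙ᵀu=7.754388  c=𝟙ᵀv=60.866757  D=ac−b²=1.896592
λ₁=(c·0.134−b)/D = (60.866757·0.134−7.754388)/1.896592 = 0.211831
λ₂=(a−b·0.134)/D = (1.019064−7.754388·0.134)/1.896592 = -0.010558
w* = 0.211831·u + -0.010558·v:
  w_0 = 0.211831·1.9437 + -0.010558·14.8972 = 0.2545  (Visa)
  w_1 = 0.211831·2.2148 + -0.010558·17.4342 = 0.2851  (Unilever)
  w_2 = 0.211831·1.2299 + -0.010558·12.5040 = 0.1285  (GE)
  w_3 = 0.211831·2.3659 + -0.010558·16.0313 = 0.3319  (Ford)
Σw_i=1.0000  μᵀw=0.1340
σ²=wᵀΣw=λ₁·μ_p+λ₂ = 0.211831·0.134 + -0.010558 = 0.017828 ≈ 0.0178


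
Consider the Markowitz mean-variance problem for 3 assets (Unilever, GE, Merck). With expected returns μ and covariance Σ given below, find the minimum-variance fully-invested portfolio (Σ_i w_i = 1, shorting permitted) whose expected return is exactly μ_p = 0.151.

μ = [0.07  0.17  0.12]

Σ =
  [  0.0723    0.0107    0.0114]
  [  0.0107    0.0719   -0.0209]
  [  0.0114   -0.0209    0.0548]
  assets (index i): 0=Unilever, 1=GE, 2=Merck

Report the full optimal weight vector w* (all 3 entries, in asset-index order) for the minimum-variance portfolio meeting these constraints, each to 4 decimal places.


x=Σ⁻¹μ = [-0.0866  3.3955  3.5028]
y=Σ⁻¹𝟙 = [7.0318  19.9530  24.3952]
a=μᵀx=0.991504  b=𝟙ᵀx=6.811650  c=𝟙ᵀy=51.379920  D=ac−b²=4.544822
λ₁=(c·0.151−b)/D = (51.379920·0.151−6.811650)/4.544822 = 0.208307
λ₂=(a−b·0.151)/D = (0.991504−6.811650·0.151)/4.544822 = -0.008153
w* = 0.208307·x + -0.008153·y:
  w_0 = 0.208307·-0.0866 + -0.008153·7.0318 = -0.0754  (Unilever)
  w_1 = 0.208307·3.3955 + -0.008153·19.9530 = 0.5446  (GE)
  w_2 = 0.208307·3.5028 + -0.008153·24.3952 = 0.5308  (Merck)
Σw_i=1.0000  μᵀw=0.1510
σ²=wᵀΣw=λ₁·μ_p+λ₂ = 0.208307·0.151 + -0.008153 = 0.023301 ≈ 0.0233

-0.0754  0.5446  0.5308


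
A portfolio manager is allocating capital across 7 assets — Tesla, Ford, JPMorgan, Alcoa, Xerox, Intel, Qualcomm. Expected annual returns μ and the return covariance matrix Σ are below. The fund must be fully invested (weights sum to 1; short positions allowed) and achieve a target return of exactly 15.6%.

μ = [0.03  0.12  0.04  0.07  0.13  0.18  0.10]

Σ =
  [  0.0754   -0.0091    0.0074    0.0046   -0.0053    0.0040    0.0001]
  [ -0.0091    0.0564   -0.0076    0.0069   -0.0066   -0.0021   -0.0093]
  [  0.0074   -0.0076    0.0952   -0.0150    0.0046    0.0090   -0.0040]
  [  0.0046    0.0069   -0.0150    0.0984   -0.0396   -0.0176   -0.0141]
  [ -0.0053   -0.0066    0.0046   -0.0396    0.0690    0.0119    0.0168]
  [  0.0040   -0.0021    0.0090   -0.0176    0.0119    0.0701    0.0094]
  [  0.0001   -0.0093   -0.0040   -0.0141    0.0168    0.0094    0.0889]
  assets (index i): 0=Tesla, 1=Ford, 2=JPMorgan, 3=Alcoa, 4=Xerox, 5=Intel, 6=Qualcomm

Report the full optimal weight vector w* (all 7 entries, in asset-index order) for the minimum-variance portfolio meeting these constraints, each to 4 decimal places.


g=Σ⁻¹μ = [0.5723  2.6049  0.6178  2.3086  2.7853  2.5066  0.9993]
h=Σ⁻¹𝟙 = [14.5718  24.3740  13.1917  24.1422  25.8364  12.5372  11.9965]
a=μᵀg=1.429274  b=𝟙ᵀg=12.394739  c=𝟙ᵀh=126.649877  D=ac−b²=27.387876
λ₁=(c·0.156−b)/D = (126.649877·0.156−12.394739)/27.387876 = 0.268828
λ₂=(a−b·0.156)/D = (1.429274−12.394739·0.156)/27.387876 = -0.018413
w* = 0.268828·g + -0.018413·h:
  w_0 = 0.268828·0.5723 + -0.018413·14.5718 = -0.1145  (Tesla)
  w_1 = 0.268828·2.6049 + -0.018413·24.3740 = 0.2514  (Ford)
  w_2 = 0.268828·0.6178 + -0.018413·13.1917 = -0.0768  (JPMorgan)
  w_3 = 0.268828·2.3086 + -0.018413·24.1422 = 0.1761  (Alcoa)
  w_4 = 0.268828·2.7853 + -0.018413·25.8364 = 0.2730  (Xerox)
  w_5 = 0.268828·2.5066 + -0.018413·12.5372 = 0.4430  (Intel)
  w_6 = 0.268828·0.9993 + -0.018413·11.9965 = 0.0477  (Qualcomm)
Σw_i=1.0000  μᵀw=0.1560
σ²=wᵀΣw=λ₁·μ_p+λ₂ = 0.268828·0.156 + -0.018413 = 0.023524 ≈ 0.0235

-0.1145  0.2514  -0.0768  0.1761  0.2730  0.4430  0.0477


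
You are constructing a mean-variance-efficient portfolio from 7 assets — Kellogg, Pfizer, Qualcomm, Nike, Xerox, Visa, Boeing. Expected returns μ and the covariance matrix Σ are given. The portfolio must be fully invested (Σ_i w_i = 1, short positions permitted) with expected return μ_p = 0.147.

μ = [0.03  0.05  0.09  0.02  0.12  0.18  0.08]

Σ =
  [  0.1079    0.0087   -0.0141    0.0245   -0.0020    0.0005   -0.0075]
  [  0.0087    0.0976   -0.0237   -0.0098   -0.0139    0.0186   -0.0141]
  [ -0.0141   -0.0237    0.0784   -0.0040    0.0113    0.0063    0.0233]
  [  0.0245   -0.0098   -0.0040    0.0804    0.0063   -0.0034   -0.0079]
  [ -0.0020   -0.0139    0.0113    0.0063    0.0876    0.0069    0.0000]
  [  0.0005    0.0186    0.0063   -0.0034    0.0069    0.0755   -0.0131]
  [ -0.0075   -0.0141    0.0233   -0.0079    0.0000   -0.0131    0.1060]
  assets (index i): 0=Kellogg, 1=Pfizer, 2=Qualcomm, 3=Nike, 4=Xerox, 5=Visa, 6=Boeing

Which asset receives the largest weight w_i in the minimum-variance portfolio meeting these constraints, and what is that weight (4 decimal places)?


u=Σ⁻¹μ = [0.3287  0.5826  0.7560  0.3589  1.1687  2.2573  0.9950]
v=Σ⁻¹𝟙 = [7.7266  15.5212  13.8849  13.3553  10.5318  9.7935  11.1989]
a=μᵀu=0.740367  b=𝟙ᵀu=6.447165  c=𝟙ᵀv=82.012162  D=ac−b²=19.153131
λ₁=(c·0.147−b)/D = (82.012162·0.147−6.447165)/19.153131 = 0.292831
λ₂=(a−b·0.147)/D = (0.740367−6.447165·0.147)/19.153131 = -0.010827
w* = 0.292831·u + -0.010827·v:
  w_0 = 0.292831·0.3287 + -0.010827·7.7266 = 0.0126  (Kellogg)
  w_1 = 0.292831·0.5826 + -0.010827·15.5212 = 0.0026  (Pfizer)
  w_2 = 0.292831·0.7560 + -0.010827·13.8849 = 0.0710  (Qualcomm)
  w_3 = 0.292831·0.3589 + -0.010827·13.3553 = -0.0395  (Nike)
  w_4 = 0.292831·1.1687 + -0.010827·10.5318 = 0.2282  (Xerox)
  w_5 = 0.292831·2.2573 + -0.010827·9.7935 = 0.5550  (Visa)
  w_6 = 0.292831·0.9950 + -0.010827·11.1989 = 0.1701  (Boeing)
Σw_i=1.0000  μᵀw=0.1470
σ²=wᵀΣw=λ₁·μ_p+λ₂ = 0.292831·0.147 + -0.010827 = 0.032219 ≈ 0.0322

Visa (0.5550)


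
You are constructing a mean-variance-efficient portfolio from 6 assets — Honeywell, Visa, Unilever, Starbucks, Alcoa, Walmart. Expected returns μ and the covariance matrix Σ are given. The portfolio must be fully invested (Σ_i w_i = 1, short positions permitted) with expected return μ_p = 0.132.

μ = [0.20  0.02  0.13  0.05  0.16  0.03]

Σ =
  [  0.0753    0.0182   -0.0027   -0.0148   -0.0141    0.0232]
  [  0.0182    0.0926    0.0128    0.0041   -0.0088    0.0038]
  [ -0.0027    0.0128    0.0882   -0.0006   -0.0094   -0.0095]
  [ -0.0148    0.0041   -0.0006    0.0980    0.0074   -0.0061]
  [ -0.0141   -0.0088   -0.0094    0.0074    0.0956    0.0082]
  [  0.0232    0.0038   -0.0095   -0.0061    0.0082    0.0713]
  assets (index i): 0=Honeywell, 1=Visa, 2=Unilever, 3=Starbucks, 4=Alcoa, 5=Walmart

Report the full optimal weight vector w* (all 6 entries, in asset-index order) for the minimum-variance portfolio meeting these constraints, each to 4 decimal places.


g=Σ⁻¹μ = [3.6806  -0.5509  1.8469  0.8805  2.3388  -0.6951]
h=Σ⁻¹𝟙 = [13.5833  6.5184  13.3681  11.7763  12.5571  10.6025]
a=μᵀg=1.362590  b=𝟙ᵀg=7.500924  c=𝟙ᵀh=68.405832  D=ac−b²=36.945222
λ₁=(c·0.132−b)/D = (68.405832·0.132−7.500924)/36.945222 = 0.041376
λ₂=(a−b·0.132)/D = (1.362590−7.500924·0.132)/36.945222 = 0.010082
w* = 0.041376·g + 0.010082·h:
  w_0 = 0.041376·3.6806 + 0.010082·13.5833 = 0.2892  (Honeywell)
  w_1 = 0.041376·-0.5509 + 0.010082·6.5184 = 0.0429  (Visa)
  w_2 = 0.041376·1.8469 + 0.010082·13.3681 = 0.2112  (Unilever)
  w_3 = 0.041376·0.8805 + 0.010082·11.7763 = 0.1552  (Starbucks)
  w_4 = 0.041376·2.3388 + 0.010082·12.5571 = 0.2234  (Alcoa)
  w_5 = 0.041376·-0.6951 + 0.010082·10.6025 = 0.0781  (Walmart)
Σw_i=1.0000  μᵀw=0.1320
σ²=wᵀΣw=λ₁·μ_p+λ₂ = 0.041376·0.132 + 0.010082 = 0.015543 ≈ 0.0155

0.2892  0.0429  0.2112  0.1552  0.2234  0.0781


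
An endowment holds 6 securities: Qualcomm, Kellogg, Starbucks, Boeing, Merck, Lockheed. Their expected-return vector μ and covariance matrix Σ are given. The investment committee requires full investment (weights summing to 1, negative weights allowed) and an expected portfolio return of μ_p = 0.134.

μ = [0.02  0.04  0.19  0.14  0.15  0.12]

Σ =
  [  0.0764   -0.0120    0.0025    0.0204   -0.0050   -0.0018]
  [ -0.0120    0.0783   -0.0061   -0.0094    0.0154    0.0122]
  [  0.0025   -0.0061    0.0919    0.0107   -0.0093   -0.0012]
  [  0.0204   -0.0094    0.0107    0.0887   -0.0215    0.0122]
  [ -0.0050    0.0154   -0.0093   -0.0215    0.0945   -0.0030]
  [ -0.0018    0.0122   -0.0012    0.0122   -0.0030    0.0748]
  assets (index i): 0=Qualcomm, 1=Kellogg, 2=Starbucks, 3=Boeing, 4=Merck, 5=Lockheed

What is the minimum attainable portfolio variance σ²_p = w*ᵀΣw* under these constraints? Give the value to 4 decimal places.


p=Σ⁻¹μ = [-0.0484  0.2219  2.1263  1.6925  2.1877  1.4127]
q=Σ⁻¹𝟙 = [13.1678  12.6639  11.6676  9.8427  12.9429  10.7213]
a=μᵀp=1.146540  b=𝟙ᵀp=7.592716  c=𝟙ᵀq=71.006178  D=ac−b²=23.762074
λ₁=(c·0.134−b)/D = (71.006178·0.134−7.592716)/23.762074 = 0.080890
λ₂=(a−b·0.134)/D = (1.146540−7.592716·0.134)/23.762074 = 0.005434
w* = 0.080890·p + 0.005434·q:
  w_0 = 0.080890·-0.0484 + 0.005434·13.1678 = 0.0676  (Qualcomm)
  w_1 = 0.080890·0.2219 + 0.005434·12.6639 = 0.0868  (Kellogg)
  w_2 = 0.080890·2.1263 + 0.005434·11.6676 = 0.2354  (Starbucks)
  w_3 = 0.080890·1.6925 + 0.005434·9.8427 = 0.1904  (Boeing)
  w_4 = 0.080890·2.1877 + 0.005434·12.9429 = 0.2473  (Merck)
  w_5 = 0.080890·1.4127 + 0.005434·10.7213 = 0.1725  (Lockheed)
Σw_i=1.0000  μᵀw=0.1340
σ²=wᵀΣw=λ₁·μ_p+λ₂ = 0.080890·0.134 + 0.005434 = 0.016273 ≈ 0.0163

0.0163


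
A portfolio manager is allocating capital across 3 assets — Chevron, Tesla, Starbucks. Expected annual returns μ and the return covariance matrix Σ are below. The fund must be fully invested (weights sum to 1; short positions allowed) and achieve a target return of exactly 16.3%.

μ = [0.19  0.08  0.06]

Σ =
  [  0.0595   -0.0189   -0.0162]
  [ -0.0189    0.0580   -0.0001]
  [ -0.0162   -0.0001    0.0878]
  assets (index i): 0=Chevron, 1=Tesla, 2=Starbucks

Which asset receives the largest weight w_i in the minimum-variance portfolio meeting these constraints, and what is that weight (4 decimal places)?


Chevron (0.7597)

x=Σ⁻¹μ = [4.5130  2.8526  1.5193]
y=Σ⁻¹𝟙 = [30.0171  27.0520  16.9588]
a=μᵀx=1.176844  b=𝟙ᵀx=8.884936  c=𝟙ᵀy=74.027913  D=ac−b²=8.177213
λ₁=(c·0.163−b)/D = (74.027913·0.163−8.884936)/8.177213 = 0.389083
λ₂=(a−b·0.163)/D = (1.176844−8.884936·0.163)/8.177213 = -0.033190
w* = 0.389083·x + -0.033190·y:
  w_0 = 0.389083·4.5130 + -0.033190·30.0171 = 0.7597  (Chevron)
  w_1 = 0.389083·2.8526 + -0.033190·27.0520 = 0.2120  (Tesla)
  w_2 = 0.389083·1.5193 + -0.033190·16.9588 = 0.0283  (Starbucks)
Σw_i=1.0000  μᵀw=0.1630
σ²=wᵀΣw=λ₁·μ_p+λ₂ = 0.389083·0.163 + -0.033190 = 0.030231 ≈ 0.0302


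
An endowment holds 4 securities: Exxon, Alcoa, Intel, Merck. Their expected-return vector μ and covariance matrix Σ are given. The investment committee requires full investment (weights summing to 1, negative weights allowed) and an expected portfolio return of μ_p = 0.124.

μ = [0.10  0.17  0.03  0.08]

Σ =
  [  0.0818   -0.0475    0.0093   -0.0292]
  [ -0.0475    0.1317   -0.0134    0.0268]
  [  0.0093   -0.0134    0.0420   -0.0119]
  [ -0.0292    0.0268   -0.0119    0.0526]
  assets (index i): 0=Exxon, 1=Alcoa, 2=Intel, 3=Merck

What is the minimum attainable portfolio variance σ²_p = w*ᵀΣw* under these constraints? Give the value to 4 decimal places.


u=Σ⁻¹μ = [3.1675  2.0566  1.3904  2.5460]
v=Σ⁻¹𝟙 = [29.5091  14.2891  31.8405  35.3159]
a=μᵀu=0.911766  b=𝟙ᵀu=9.160544  c=𝟙ᵀv=110.954572  D=ac−b²=17.249047
λ₁=(c·0.124−b)/D = (110.954572·0.124−9.160544)/17.249047 = 0.266555
λ₂=(a−b·0.124)/D = (0.911766−9.160544·0.124)/17.249047 = -0.012994
w* = 0.266555·u + -0.012994·v:
  w_0 = 0.266555·3.1675 + -0.012994·29.5091 = 0.4609  (Exxon)
  w_1 = 0.266555·2.0566 + -0.012994·14.2891 = 0.3625  (Alcoa)
  w_2 = 0.266555·1.3904 + -0.012994·31.8405 = -0.0431  (Intel)
  w_3 = 0.266555·2.5460 + -0.012994·35.3159 = 0.2197  (Merck)
Σw_i=1.0000  μᵀw=0.1240
σ²=wᵀΣw=λ₁·μ_p+λ₂ = 0.266555·0.124 + -0.012994 = 0.020058 ≈ 0.0201

0.0201


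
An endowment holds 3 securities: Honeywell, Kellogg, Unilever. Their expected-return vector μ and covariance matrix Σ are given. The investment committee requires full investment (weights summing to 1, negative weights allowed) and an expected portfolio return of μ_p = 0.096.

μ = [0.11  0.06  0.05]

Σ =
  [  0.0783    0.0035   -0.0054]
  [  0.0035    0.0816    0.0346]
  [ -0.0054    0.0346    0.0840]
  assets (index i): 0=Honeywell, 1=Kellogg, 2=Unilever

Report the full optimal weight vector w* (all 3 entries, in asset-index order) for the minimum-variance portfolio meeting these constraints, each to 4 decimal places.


0.7424  0.1458  0.1118

g=Σ⁻¹μ = [1.4182  0.4645  0.4951]
h=Σ⁻¹𝟙 = [13.0934  7.6193  9.6081]
a=μᵀg=0.208631  b=𝟙ᵀg=2.377838  c=𝟙ᵀh=30.320787  D=ac−b²=0.671747
λ₁=(c·0.096−b)/D = (30.320787·0.096−2.377838)/0.671747 = 0.793390
λ₂=(a−b·0.096)/D = (0.208631−2.377838·0.096)/0.671747 = -0.029239
w* = 0.793390·g + -0.029239·h:
  w_0 = 0.793390·1.4182 + -0.029239·13.0934 = 0.7424  (Honeywell)
  w_1 = 0.793390·0.4645 + -0.029239·7.6193 = 0.1458  (Kellogg)
  w_2 = 0.793390·0.4951 + -0.029239·9.6081 = 0.1118  (Unilever)
Σw_i=1.0000  μᵀw=0.0960
σ²=wᵀΣw=λ₁·μ_p+λ₂ = 0.793390·0.096 + -0.029239 = 0.046926 ≈ 0.0469


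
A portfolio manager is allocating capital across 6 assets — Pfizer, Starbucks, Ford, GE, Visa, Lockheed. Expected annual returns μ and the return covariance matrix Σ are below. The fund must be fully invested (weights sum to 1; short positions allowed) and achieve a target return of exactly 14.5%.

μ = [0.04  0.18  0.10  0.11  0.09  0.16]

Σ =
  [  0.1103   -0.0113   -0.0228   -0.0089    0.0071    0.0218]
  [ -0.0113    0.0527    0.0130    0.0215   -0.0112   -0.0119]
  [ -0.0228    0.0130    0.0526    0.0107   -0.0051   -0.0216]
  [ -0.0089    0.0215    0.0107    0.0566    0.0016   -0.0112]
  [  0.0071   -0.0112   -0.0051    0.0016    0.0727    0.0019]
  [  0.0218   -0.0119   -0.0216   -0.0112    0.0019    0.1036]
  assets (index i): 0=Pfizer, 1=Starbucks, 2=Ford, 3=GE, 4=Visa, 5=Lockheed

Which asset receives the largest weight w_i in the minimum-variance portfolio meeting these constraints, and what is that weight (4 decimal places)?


Starbucks (0.4099)

u=Σ⁻¹μ = [0.6852  3.6469  2.3016  0.6414  1.8192  2.3350]
v=Σ⁻¹𝟙 = [13.0529  18.0188  25.9182  10.5219  16.4453  15.2153]
a=μᵀu=1.521889  b=𝟙ᵀu=11.429252  c=𝟙ᵀv=99.172437  D=ac−b²=20.301603
λ₁=(c·0.145−b)/D = (99.172437·0.145−11.429252)/20.301603 = 0.145346
λ₂=(a−b·0.145)/D = (1.521889−11.429252·0.145)/20.301603 = -0.006667
w* = 0.145346·u + -0.006667·v:
  w_0 = 0.145346·0.6852 + -0.006667·13.0529 = 0.0126  (Pfizer)
  w_1 = 0.145346·3.6469 + -0.006667·18.0188 = 0.4099  (Starbucks)
  w_2 = 0.145346·2.3016 + -0.006667·25.9182 = 0.1617  (Ford)
  w_3 = 0.145346·0.6414 + -0.006667·10.5219 = 0.0231  (GE)
  w_4 = 0.145346·1.8192 + -0.006667·16.4453 = 0.1548  (Visa)
  w_5 = 0.145346·2.3350 + -0.006667·15.2153 = 0.2379  (Lockheed)
Σw_i=1.0000  μᵀw=0.1450
σ²=wᵀΣw=λ₁·μ_p+λ₂ = 0.145346·0.145 + -0.006667 = 0.014408 ≈ 0.0144


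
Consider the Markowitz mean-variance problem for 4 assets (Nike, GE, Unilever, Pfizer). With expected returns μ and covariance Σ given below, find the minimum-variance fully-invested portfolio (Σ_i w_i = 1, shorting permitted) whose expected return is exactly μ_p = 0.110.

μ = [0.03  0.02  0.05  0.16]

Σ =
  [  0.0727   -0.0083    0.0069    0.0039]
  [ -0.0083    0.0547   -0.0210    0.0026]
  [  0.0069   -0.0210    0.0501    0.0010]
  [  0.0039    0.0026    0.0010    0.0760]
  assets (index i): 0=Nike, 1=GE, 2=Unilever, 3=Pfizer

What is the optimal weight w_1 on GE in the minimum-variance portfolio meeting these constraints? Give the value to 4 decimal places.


0.1207

u=Σ⁻¹μ = [0.2743  0.7900  1.2505  2.0477]
v=Σ⁻¹𝟙 = [13.8428  31.8310  31.1774  10.9484]
a=μᵀu=0.414187  b=𝟙ᵀu=4.362511  c=𝟙ᵀv=87.799561  D=ac−b²=17.333932
λ₁=(c·0.110−b)/D = (87.799561·0.110−4.362511)/17.333932 = 0.305496
λ₂=(a−b·0.110)/D = (0.414187−4.362511·0.110)/17.333932 = -0.003790
w* = 0.305496·u + -0.003790·v:
  w_0 = 0.305496·0.2743 + -0.003790·13.8428 = 0.0313  (Nike)
  w_1 = 0.305496·0.7900 + -0.003790·31.8310 = 0.1207  (GE)
  w_2 = 0.305496·1.2505 + -0.003790·31.1774 = 0.2639  (Unilever)
  w_3 = 0.305496·2.0477 + -0.003790·10.9484 = 0.5841  (Pfizer)
Σw_i=1.0000  μᵀw=0.1100
σ²=wᵀΣw=λ₁·μ_p+λ₂ = 0.305496·0.110 + -0.003790 = 0.029815 ≈ 0.0298


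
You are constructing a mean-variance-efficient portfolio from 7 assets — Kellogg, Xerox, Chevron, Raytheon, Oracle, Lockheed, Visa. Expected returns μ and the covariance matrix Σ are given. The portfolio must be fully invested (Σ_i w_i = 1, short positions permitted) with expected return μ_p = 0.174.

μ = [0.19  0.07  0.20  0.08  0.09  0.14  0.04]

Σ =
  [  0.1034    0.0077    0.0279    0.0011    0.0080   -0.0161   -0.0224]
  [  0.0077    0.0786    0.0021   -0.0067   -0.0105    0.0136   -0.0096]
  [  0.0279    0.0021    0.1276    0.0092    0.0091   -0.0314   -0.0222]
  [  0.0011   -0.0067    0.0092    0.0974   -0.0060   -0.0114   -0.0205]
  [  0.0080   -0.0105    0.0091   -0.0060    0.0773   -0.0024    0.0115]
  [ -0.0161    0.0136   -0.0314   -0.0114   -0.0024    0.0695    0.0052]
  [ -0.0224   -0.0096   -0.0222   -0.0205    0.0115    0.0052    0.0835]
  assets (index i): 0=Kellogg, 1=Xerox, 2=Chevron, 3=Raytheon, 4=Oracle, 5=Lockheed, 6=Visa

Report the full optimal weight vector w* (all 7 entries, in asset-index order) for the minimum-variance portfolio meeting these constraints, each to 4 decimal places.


x=Σ⁻¹μ = [2.0721  0.4533  2.1023  1.4381  0.7339  3.4910  1.6805]
y=Σ⁻¹𝟙 = [12.5007  12.9818  11.9461  17.6302  10.8505  21.8011  21.4745]
a=μᵀx=1.582942  b=𝟙ᵀx=11.971162  c=𝟙ᵀy=109.184819  D=ac−b²=29.524498
λ₁=(c·0.174−b)/D = (109.184819·0.174−11.971162)/29.524498 = 0.238006
λ₂=(a−b·0.174)/D = (1.582942−11.971162·0.174)/29.524498 = -0.016936
w* = 0.238006·x + -0.016936·y:
  w_0 = 0.238006·2.0721 + -0.016936·12.5007 = 0.2814  (Kellogg)
  w_1 = 0.238006·0.4533 + -0.016936·12.9818 = -0.1120  (Xerox)
  w_2 = 0.238006·2.1023 + -0.016936·11.9461 = 0.2980  (Chevron)
  w_3 = 0.238006·1.4381 + -0.016936·17.6302 = 0.0437  (Raytheon)
  w_4 = 0.238006·0.7339 + -0.016936·10.8505 = -0.0091  (Oracle)
  w_5 = 0.238006·3.4910 + -0.016936·21.8011 = 0.4616  (Lockheed)
  w_6 = 0.238006·1.6805 + -0.016936·21.4745 = 0.0363  (Visa)
Σw_i=1.0000  μᵀw=0.1740
σ²=wᵀΣw=λ₁·μ_p+λ₂ = 0.238006·0.174 + -0.016936 = 0.024477 ≈ 0.0245

0.2814  -0.1120  0.2980  0.0437  -0.0091  0.4616  0.0363


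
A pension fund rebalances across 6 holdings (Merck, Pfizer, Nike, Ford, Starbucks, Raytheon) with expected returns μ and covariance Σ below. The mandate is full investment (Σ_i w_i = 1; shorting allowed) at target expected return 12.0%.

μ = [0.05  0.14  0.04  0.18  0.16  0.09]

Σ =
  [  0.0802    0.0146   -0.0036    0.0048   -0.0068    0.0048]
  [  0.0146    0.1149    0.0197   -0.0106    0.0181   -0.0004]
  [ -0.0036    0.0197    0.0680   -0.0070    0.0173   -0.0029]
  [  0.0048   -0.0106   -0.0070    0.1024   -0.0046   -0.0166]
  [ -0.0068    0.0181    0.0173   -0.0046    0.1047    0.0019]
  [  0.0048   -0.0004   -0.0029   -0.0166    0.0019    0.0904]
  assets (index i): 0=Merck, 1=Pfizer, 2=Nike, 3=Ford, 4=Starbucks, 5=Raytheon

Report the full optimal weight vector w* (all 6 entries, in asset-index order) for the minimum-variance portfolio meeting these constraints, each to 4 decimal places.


p=Σ⁻¹μ = [0.3358  1.1248  0.2058  2.1549  1.3916  1.3558]
q=Σ⁻¹𝟙 = [11.2396  4.9811  13.8776  13.1775  7.4664  13.1952]
a=μᵀp=0.915045  b=𝟙ᵀp=6.568594  c=𝟙ᵀq=63.937479  D=ac−b²=15.359247
λ₁=(c·0.120−b)/D = (63.937479·0.120−6.568594)/15.359247 = 0.071872
λ₂=(a−b·0.120)/D = (0.915045−6.568594·0.120)/15.359247 = 0.008257
w* = 0.071872·p + 0.008257·q:
  w_0 = 0.071872·0.3358 + 0.008257·11.2396 = 0.1169  (Merck)
  w_1 = 0.071872·1.1248 + 0.008257·4.9811 = 0.1220  (Pfizer)
  w_2 = 0.071872·0.2058 + 0.008257·13.8776 = 0.1294  (Nike)
  w_3 = 0.071872·2.1549 + 0.008257·13.1775 = 0.2637  (Ford)
  w_4 = 0.071872·1.3916 + 0.008257·7.4664 = 0.1617  (Starbucks)
  w_5 = 0.071872·1.3558 + 0.008257·13.1952 = 0.2064  (Raytheon)
Σw_i=1.0000  μᵀw=0.1200
σ²=wᵀΣw=λ₁·μ_p+λ₂ = 0.071872·0.120 + 0.008257 = 0.016881 ≈ 0.0169

0.1169  0.1220  0.1294  0.2637  0.1617  0.2064


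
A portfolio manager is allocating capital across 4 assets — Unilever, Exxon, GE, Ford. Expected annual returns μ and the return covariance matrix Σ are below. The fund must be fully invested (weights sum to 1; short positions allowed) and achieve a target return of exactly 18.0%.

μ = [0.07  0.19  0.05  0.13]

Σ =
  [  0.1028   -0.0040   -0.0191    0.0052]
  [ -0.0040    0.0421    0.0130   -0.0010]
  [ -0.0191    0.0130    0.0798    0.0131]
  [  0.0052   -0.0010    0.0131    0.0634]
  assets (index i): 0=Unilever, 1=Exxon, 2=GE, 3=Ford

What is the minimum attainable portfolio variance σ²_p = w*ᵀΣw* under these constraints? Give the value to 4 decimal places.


g=Σ⁻¹μ = [0.6960  4.7313  -0.3282  2.1358]
h=Σ⁻¹𝟙 = [11.6986  22.2307  9.5442  13.1919]
a=μᵀg=1.208910  b=𝟙ᵀg=7.234895  c=𝟙ᵀh=56.665481  D=ac−b²=16.159782
λ₁=(c·0.180−b)/D = (56.665481·0.180−7.234895)/16.159782 = 0.183474
λ₂=(a−b·0.180)/D = (1.208910−7.234895·0.180)/16.159782 = -0.005778
w* = 0.183474·g + -0.005778·h:
  w_0 = 0.183474·0.6960 + -0.005778·11.6986 = 0.0601  (Unilever)
  w_1 = 0.183474·4.7313 + -0.005778·22.2307 = 0.7396  (Exxon)
  w_2 = 0.183474·-0.3282 + -0.005778·9.5442 = -0.1154  (GE)
  w_3 = 0.183474·2.1358 + -0.005778·13.1919 = 0.3156  (Ford)
Σw_i=1.0000  μᵀw=0.1800
σ²=wᵀΣw=λ₁·μ_p+λ₂ = 0.183474·0.180 + -0.005778 = 0.027247 ≈ 0.0272

0.0272


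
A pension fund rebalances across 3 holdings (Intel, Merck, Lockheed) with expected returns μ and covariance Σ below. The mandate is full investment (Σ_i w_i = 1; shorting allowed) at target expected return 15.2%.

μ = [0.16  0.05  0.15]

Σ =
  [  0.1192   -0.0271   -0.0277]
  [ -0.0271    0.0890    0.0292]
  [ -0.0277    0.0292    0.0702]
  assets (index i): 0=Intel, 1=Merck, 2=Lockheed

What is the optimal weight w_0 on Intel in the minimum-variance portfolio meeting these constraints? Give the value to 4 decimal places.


0.4054

u=Σ⁻¹μ = [2.0614  0.2566  2.8434]
v=Σ⁻¹𝟙 = [14.3938  10.5170  15.5501]
a=μᵀu=0.769162  b=𝟙ᵀu=5.161373  c=𝟙ᵀv=40.460886  D=ac−b²=4.481202
λ₁=(c·0.152−b)/D = (40.460886·0.152−5.161373)/4.481202 = 0.220629
λ₂=(a−b·0.152)/D = (0.769162−5.161373·0.152)/4.481202 = -0.003429
w* = 0.220629·u + -0.003429·v:
  w_0 = 0.220629·2.0614 + -0.003429·14.3938 = 0.4054  (Intel)
  w_1 = 0.220629·0.2566 + -0.003429·10.5170 = 0.0205  (Merck)
  w_2 = 0.220629·2.8434 + -0.003429·15.5501 = 0.5740  (Lockheed)
Σw_i=1.0000  μᵀw=0.1520
σ²=wᵀΣw=λ₁·μ_p+λ₂ = 0.220629·0.152 + -0.003429 = 0.030106 ≈ 0.0301


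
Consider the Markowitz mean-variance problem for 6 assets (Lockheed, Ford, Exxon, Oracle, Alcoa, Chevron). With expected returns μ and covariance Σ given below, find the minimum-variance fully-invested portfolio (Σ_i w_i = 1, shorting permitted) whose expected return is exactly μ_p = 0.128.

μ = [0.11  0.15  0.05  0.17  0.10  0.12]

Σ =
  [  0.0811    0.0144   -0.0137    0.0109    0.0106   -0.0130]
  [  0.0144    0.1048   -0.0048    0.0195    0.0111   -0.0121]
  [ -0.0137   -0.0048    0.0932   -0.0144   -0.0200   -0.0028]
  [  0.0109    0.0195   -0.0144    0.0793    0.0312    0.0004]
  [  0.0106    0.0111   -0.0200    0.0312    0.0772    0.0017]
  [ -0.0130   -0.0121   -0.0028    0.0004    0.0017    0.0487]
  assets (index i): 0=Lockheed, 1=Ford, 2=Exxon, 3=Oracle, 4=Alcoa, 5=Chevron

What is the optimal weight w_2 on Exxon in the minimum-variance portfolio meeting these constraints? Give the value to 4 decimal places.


x=Σ⁻¹μ = [1.5821  1.2923  1.2918  1.6315  0.4960  3.2510]
y=Σ⁻¹𝟙 = [15.8131  8.9090  17.7197  7.1573  10.5923  27.5588]
a=μᵀx=1.149558  b=𝟙ᵀx=9.544809  c=𝟙ᵀy=87.750287  D=ac−b²=9.770624
λ₁=(c·0.128−b)/D = (87.750287·0.128−9.544809)/9.770624 = 0.172684
λ₂=(a−b·0.128)/D = (1.149558−9.544809·0.128)/9.770624 = -0.007387
w* = 0.172684·x + -0.007387·y:
  w_0 = 0.172684·1.5821 + -0.007387·15.8131 = 0.1564  (Lockheed)
  w_1 = 0.172684·1.2923 + -0.007387·8.9090 = 0.1573  (Ford)
  w_2 = 0.172684·1.2918 + -0.007387·17.7197 = 0.0922  (Exxon)
  w_3 = 0.172684·1.6315 + -0.007387·7.1573 = 0.2289  (Oracle)
  w_4 = 0.172684·0.4960 + -0.007387·10.5923 = 0.0074  (Alcoa)
  w_5 = 0.172684·3.2510 + -0.007387·27.5588 = 0.3578  (Chevron)
Σw_i=1.0000  μᵀw=0.1280
σ²=wᵀΣw=λ₁·μ_p+λ₂ = 0.172684·0.128 + -0.007387 = 0.014716 ≈ 0.0147

0.0922


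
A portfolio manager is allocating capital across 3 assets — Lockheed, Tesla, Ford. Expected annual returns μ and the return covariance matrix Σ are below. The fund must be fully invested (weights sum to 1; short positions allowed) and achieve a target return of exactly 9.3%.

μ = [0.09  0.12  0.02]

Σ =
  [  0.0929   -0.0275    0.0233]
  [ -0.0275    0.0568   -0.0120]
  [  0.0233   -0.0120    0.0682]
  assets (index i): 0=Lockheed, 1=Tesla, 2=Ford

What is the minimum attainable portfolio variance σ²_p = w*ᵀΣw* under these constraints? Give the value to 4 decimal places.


p=Σ⁻¹μ = [1.8153  3.0353  0.2071]
q=Σ⁻¹𝟙 = [15.5021  28.1358  14.3172]
a=μᵀp=0.531766  b=𝟙ᵀp=5.057828  c=𝟙ᵀq=57.955065  D=ac−b²=5.236880
λ₁=(c·0.093−b)/D = (57.955065·0.093−5.057828)/5.236880 = 0.063395
λ₂=(a−b·0.093)/D = (0.531766−5.057828·0.093)/5.236880 = 0.011722
w* = 0.063395·p + 0.011722·q:
  w_0 = 0.063395·1.8153 + 0.011722·15.5021 = 0.2968  (Lockheed)
  w_1 = 0.063395·3.0353 + 0.011722·28.1358 = 0.5222  (Tesla)
  w_2 = 0.063395·0.2071 + 0.011722·14.3172 = 0.1810  (Ford)
Σw_i=1.0000  μᵀw=0.0930
σ²=wᵀΣw=λ₁·μ_p+λ₂ = 0.063395·0.093 + 0.011722 = 0.017618 ≈ 0.0176

0.0176


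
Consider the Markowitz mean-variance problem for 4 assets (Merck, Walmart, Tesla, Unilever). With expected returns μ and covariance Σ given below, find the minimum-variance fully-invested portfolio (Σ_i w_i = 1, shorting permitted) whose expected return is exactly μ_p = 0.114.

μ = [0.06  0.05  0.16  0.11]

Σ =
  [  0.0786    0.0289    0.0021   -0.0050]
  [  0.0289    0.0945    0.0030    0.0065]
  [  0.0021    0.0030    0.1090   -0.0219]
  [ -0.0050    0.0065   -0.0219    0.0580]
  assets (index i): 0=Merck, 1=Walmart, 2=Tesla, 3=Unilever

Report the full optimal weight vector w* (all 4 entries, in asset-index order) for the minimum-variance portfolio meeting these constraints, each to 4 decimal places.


0.1856  0.0394  0.3129  0.4621

x=Σ⁻¹μ = [0.8801  0.0090  1.9984  2.7260]
y=Σ⁻¹𝟙 = [12.0055  4.9188  13.3843  22.7788]
a=μᵀx=0.672852  b=𝟙ᵀx=5.613428  c=𝟙ᵀy=53.087425  D=ac−b²=4.209407
λ₁=(c·0.114−b)/D = (53.087425·0.114−5.613428)/4.209407 = 0.104181
λ₂=(a−b·0.114)/D = (0.672852−5.613428·0.114)/4.209407 = 0.007821
w* = 0.104181·x + 0.007821·y:
  w_0 = 0.104181·0.8801 + 0.007821·12.0055 = 0.1856  (Merck)
  w_1 = 0.104181·0.0090 + 0.007821·4.9188 = 0.0394  (Walmart)
  w_2 = 0.104181·1.9984 + 0.007821·13.3843 = 0.3129  (Tesla)
  w_3 = 0.104181·2.7260 + 0.007821·22.7788 = 0.4621  (Unilever)
Σw_i=1.0000  μᵀw=0.1140
σ²=wᵀΣw=λ₁·μ_p+λ₂ = 0.104181·0.114 + 0.007821 = 0.019697 ≈ 0.0197


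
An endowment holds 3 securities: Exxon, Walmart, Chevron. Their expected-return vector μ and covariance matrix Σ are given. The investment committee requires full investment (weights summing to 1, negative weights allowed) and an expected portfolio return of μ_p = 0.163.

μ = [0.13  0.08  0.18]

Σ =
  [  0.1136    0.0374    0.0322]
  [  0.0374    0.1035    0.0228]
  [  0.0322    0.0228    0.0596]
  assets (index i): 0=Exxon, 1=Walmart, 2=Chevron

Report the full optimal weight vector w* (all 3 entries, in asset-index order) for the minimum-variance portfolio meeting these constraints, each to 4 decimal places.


p=Σ⁻¹μ = [0.3328  0.0295  2.8291]
q=Σ⁻¹𝟙 = [3.3085  5.6391  12.8338]
a=μᵀp=0.554851  b=𝟙ᵀp=3.191319  c=𝟙ᵀq=21.781443  D=ac−b²=1.900935
λ₁=(c·0.163−b)/D = (21.781443·0.163−3.191319)/1.900935 = 0.188884
λ₂=(a−b·0.163)/D = (0.554851−3.191319·0.163)/1.900935 = 0.018236
w* = 0.188884·p + 0.018236·q:
  w_0 = 0.188884·0.3328 + 0.018236·3.3085 = 0.1232  (Exxon)
  w_1 = 0.188884·0.0295 + 0.018236·5.6391 = 0.1084  (Walmart)
  w_2 = 0.188884·2.8291 + 0.018236·12.8338 = 0.7684  (Chevron)
Σw_i=1.0000  μᵀw=0.1630
σ²=wᵀΣw=λ₁·μ_p+λ₂ = 0.188884·0.163 + 0.018236 = 0.049024 ≈ 0.0490

0.1232  0.1084  0.7684


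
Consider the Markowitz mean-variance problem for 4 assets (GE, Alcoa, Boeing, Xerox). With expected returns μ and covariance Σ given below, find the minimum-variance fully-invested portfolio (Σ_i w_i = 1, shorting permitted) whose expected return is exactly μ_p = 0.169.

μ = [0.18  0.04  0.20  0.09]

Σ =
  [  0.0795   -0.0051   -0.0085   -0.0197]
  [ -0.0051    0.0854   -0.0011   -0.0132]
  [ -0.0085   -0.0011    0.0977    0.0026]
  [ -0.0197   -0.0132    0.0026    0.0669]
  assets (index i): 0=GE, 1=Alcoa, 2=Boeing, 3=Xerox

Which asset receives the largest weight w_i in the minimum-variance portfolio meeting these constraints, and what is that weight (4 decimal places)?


GE (0.4347)

g=Σ⁻¹μ = [3.1693  1.0577  2.2709  2.3990]
h=Σ⁻¹𝟙 = [20.8308  16.8043  11.5996  23.9466]
a=μᵀg=1.282860  b=𝟙ᵀg=8.896831  c=𝟙ᵀh=73.181314  D=ac−b²=14.727803
λ₁=(c·0.169−b)/D = (73.181314·0.169−8.896831)/14.727803 = 0.235664
λ₂=(a−b·0.169)/D = (1.282860−8.896831·0.169)/14.727803 = -0.014986
w* = 0.235664·g + -0.014986·h:
  w_0 = 0.235664·3.1693 + -0.014986·20.8308 = 0.4347  (GE)
  w_1 = 0.235664·1.0577 + -0.014986·16.8043 = -0.0026  (Alcoa)
  w_2 = 0.235664·2.2709 + -0.014986·11.5996 = 0.3613  (Boeing)
  w_3 = 0.235664·2.3990 + -0.014986·23.9466 = 0.2065  (Xerox)
Σw_i=1.0000  μᵀw=0.1690
σ²=wᵀΣw=λ₁·μ_p+λ₂ = 0.235664·0.169 + -0.014986 = 0.024842 ≈ 0.0248


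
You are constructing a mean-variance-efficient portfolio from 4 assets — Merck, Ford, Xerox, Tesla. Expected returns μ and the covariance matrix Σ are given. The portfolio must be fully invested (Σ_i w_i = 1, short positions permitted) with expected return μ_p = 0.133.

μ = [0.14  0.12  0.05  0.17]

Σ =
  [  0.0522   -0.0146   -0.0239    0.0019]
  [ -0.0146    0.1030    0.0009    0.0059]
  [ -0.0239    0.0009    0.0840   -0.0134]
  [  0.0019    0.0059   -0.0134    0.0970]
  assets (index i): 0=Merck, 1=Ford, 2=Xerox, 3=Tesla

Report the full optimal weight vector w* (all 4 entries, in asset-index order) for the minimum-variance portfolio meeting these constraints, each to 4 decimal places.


g=Σ⁻¹μ = [3.9825  1.6058  2.0069  1.8541]
h=Σ⁻¹𝟙 = [33.0672  13.5051  23.0875  12.0295]
a=μᵀg=1.165803  b=𝟙ᵀg=9.449422  c=𝟙ᵀh=81.689366  D=ac−b²=5.942114
λ₁=(c·0.133−b)/D = (81.689366·0.133−9.449422)/5.942114 = 0.238175
λ₂=(a−b·0.133)/D = (1.165803−9.449422·0.133)/5.942114 = -0.015309
w* = 0.238175·g + -0.015309·h:
  w_0 = 0.238175·3.9825 + -0.015309·33.0672 = 0.4423  (Merck)
  w_1 = 0.238175·1.6058 + -0.015309·13.5051 = 0.1757  (Ford)
  w_2 = 0.238175·2.0069 + -0.015309·23.0875 = 0.1245  (Xerox)
  w_3 = 0.238175·1.8541 + -0.015309·12.0295 = 0.2574  (Tesla)
Σw_i=1.0000  μᵀw=0.1330
σ²=wᵀΣw=λ₁·μ_p+λ₂ = 0.238175·0.133 + -0.015309 = 0.016368 ≈ 0.0164

0.4423  0.1757  0.1245  0.2574


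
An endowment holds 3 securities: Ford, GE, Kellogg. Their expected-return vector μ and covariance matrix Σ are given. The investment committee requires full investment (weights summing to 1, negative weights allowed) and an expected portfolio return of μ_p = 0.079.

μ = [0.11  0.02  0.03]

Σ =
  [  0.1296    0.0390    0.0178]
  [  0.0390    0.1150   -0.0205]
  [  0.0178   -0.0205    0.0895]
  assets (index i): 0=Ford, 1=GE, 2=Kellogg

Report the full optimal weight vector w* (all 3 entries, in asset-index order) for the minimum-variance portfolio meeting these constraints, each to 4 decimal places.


0.6234  0.0873  0.2893

u=Σ⁻¹μ = [0.8563  -0.0908  0.1441]
v=Σ⁻¹𝟙 = [2.9398  9.9943  12.8777]
a=μᵀu=0.096700  b=𝟙ᵀu=0.909596  c=𝟙ᵀv=25.811772  D=ac−b²=1.668624
λ₁=(c·0.079−b)/D = (25.811772·0.079−0.909596)/1.668624 = 0.676925
λ₂=(a−b·0.079)/D = (0.096700−0.909596·0.079)/1.668624 = 0.014887
w* = 0.676925·u + 0.014887·v:
  w_0 = 0.676925·0.8563 + 0.014887·2.9398 = 0.6234  (Ford)
  w_1 = 0.676925·-0.0908 + 0.014887·9.9943 = 0.0873  (GE)
  w_2 = 0.676925·0.1441 + 0.014887·12.8777 = 0.2893  (Kellogg)
Σw_i=1.0000  μᵀw=0.0790
σ²=wᵀΣw=λ₁·μ_p+λ₂ = 0.676925·0.079 + 0.014887 = 0.068365 ≈ 0.0684


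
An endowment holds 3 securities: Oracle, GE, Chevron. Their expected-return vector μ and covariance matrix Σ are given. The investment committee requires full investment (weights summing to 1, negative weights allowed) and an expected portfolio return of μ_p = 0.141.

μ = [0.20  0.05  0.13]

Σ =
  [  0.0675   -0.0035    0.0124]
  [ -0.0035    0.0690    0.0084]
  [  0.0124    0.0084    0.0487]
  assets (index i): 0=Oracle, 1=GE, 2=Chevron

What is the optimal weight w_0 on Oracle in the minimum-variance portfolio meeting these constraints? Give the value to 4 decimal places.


0.4119

g=Σ⁻¹μ = [2.6491  0.6294  1.8863]
h=Σ⁻¹𝟙 = [12.7514  13.3146  14.9906]
a=μᵀg=0.806507  b=𝟙ᵀg=5.164780  c=𝟙ᵀh=41.056563  D=ac−b²=6.437441
λ₁=(c·0.141−b)/D = (41.056563·0.141−5.164780)/6.437441 = 0.096963
λ₂=(a−b·0.141)/D = (0.806507−5.164780·0.141)/6.437441 = 0.012159
w* = 0.096963·g + 0.012159·h:
  w_0 = 0.096963·2.6491 + 0.012159·12.7514 = 0.4119  (Oracle)
  w_1 = 0.096963·0.6294 + 0.012159·13.3146 = 0.2229  (GE)
  w_2 = 0.096963·1.8863 + 0.012159·14.9906 = 0.3652  (Chevron)
Σw_i=1.0000  μᵀw=0.1410
σ²=wᵀΣw=λ₁·μ_p+λ₂ = 0.096963·0.141 + 0.012159 = 0.025831 ≈ 0.0258


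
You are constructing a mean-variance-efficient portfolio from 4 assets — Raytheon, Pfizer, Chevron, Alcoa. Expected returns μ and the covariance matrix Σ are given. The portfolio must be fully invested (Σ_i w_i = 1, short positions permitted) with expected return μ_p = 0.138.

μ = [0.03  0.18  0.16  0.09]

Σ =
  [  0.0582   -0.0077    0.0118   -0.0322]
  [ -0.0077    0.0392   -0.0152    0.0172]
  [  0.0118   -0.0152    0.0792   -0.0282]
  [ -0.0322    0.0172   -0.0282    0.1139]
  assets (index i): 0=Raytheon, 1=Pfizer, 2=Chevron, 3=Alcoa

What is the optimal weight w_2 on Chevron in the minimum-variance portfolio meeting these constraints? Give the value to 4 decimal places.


u=Σ⁻¹μ = [1.1963  5.6296  3.3136  1.0986]
v=Σ⁻¹𝟙 = [26.3320  31.4053  20.6377  16.5909]
a=μᵀu=1.678271  b=𝟙ᵀu=11.238118  c=𝟙ᵀv=94.965849  D=ac−b²=33.083101
λ₁=(c·0.138−b)/D = (94.965849·0.138−11.238118)/33.083101 = 0.056439
λ₂=(a−b·0.138)/D = (1.678271−11.238118·0.138)/33.083101 = 0.003851
w* = 0.056439·u + 0.003851·v:
  w_0 = 0.056439·1.1963 + 0.003851·26.3320 = 0.1689  (Raytheon)
  w_1 = 0.056439·5.6296 + 0.003851·31.4053 = 0.4387  (Pfizer)
  w_2 = 0.056439·3.3136 + 0.003851·20.6377 = 0.2665  (Chevron)
  w_3 = 0.056439·1.0986 + 0.003851·16.5909 = 0.1259  (Alcoa)
Σw_i=1.0000  μᵀw=0.1380
σ²=wᵀΣw=λ₁·μ_p+λ₂ = 0.056439·0.138 + 0.003851 = 0.011640 ≈ 0.0116

0.2665
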